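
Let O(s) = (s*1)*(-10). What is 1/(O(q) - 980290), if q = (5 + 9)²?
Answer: -1/982250 ≈ -1.0181e-6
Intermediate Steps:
q = 196 (q = 14² = 196)
O(s) = -10*s (O(s) = s*(-10) = -10*s)
1/(O(q) - 980290) = 1/(-10*196 - 980290) = 1/(-1960 - 980290) = 1/(-982250) = -1/982250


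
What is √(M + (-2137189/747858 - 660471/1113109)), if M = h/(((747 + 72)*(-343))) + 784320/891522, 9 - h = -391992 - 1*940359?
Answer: I*√5045232723238336879469984285914978009542/26263695218887395906 ≈ 2.7045*I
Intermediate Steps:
h = 1332360 (h = 9 - (-391992 - 1*940359) = 9 - (-391992 - 940359) = 9 - 1*(-1332351) = 9 + 1332351 = 1332360)
M = -17916656120/4637846031 (M = 1332360/(((747 + 72)*(-343))) + 784320/891522 = 1332360/((819*(-343))) + 784320*(1/891522) = 1332360/(-280917) + 130720/148587 = 1332360*(-1/280917) + 130720/148587 = -148040/31213 + 130720/148587 = -17916656120/4637846031 ≈ -3.8631)
√(M + (-2137189/747858 - 660471/1113109)) = √(-17916656120/4637846031 + (-2137189/747858 - 660471/1113109)) = √(-17916656120/4637846031 - 2872862831719/832447470522) = √(-9412856849667298650643/1286921065725482399394) = I*√5045232723238336879469984285914978009542/26263695218887395906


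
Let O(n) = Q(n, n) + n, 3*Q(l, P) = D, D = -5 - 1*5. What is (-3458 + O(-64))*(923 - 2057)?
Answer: 3997728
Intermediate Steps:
D = -10 (D = -5 - 5 = -10)
Q(l, P) = -10/3 (Q(l, P) = (1/3)*(-10) = -10/3)
O(n) = -10/3 + n
(-3458 + O(-64))*(923 - 2057) = (-3458 + (-10/3 - 64))*(923 - 2057) = (-3458 - 202/3)*(-1134) = -10576/3*(-1134) = 3997728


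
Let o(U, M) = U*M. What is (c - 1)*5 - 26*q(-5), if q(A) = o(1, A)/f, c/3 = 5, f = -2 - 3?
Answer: 44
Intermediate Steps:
o(U, M) = M*U
f = -5 (f = -2 - 1*3 = -2 - 3 = -5)
c = 15 (c = 3*5 = 15)
q(A) = -A/5 (q(A) = (A*1)/(-5) = A*(-⅕) = -A/5)
(c - 1)*5 - 26*q(-5) = (15 - 1)*5 - (-26)*(-5)/5 = 14*5 - 26*1 = 70 - 26 = 44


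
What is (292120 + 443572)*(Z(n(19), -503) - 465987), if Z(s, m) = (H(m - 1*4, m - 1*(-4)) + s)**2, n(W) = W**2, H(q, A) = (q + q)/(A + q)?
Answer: -62344112094158836/253009 ≈ -2.4641e+11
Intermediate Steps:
H(q, A) = 2*q/(A + q) (H(q, A) = (2*q)/(A + q) = 2*q/(A + q))
Z(s, m) = (s + (-4 + m)/m)**2 (Z(s, m) = (2*(m - 1*4)/((m - 1*(-4)) + (m - 1*4)) + s)**2 = (2*(m - 4)/((m + 4) + (m - 4)) + s)**2 = (2*(-4 + m)/((4 + m) + (-4 + m)) + s)**2 = (2*(-4 + m)/((2*m)) + s)**2 = (2*(-4 + m)*(1/(2*m)) + s)**2 = ((-4 + m)/m + s)**2 = (s + (-4 + m)/m)**2)
(292120 + 443572)*(Z(n(19), -503) - 465987) = (292120 + 443572)*((-4 - 503 - 503*19**2)**2/(-503)**2 - 465987) = 735692*((-4 - 503 - 503*361)**2/253009 - 465987) = 735692*((-4 - 503 - 181583)**2/253009 - 465987) = 735692*((1/253009)*(-182090)**2 - 465987) = 735692*((1/253009)*33156768100 - 465987) = 735692*(33156768100/253009 - 465987) = 735692*(-84742136783/253009) = -62344112094158836/253009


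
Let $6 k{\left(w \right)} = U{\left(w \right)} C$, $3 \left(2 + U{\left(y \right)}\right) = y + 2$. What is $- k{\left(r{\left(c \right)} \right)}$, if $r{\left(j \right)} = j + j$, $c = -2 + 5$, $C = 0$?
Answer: $0$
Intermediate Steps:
$U{\left(y \right)} = - \frac{4}{3} + \frac{y}{3}$ ($U{\left(y \right)} = -2 + \frac{y + 2}{3} = -2 + \frac{2 + y}{3} = -2 + \left(\frac{2}{3} + \frac{y}{3}\right) = - \frac{4}{3} + \frac{y}{3}$)
$c = 3$
$r{\left(j \right)} = 2 j$
$k{\left(w \right)} = 0$ ($k{\left(w \right)} = \frac{\left(- \frac{4}{3} + \frac{w}{3}\right) 0}{6} = \frac{1}{6} \cdot 0 = 0$)
$- k{\left(r{\left(c \right)} \right)} = \left(-1\right) 0 = 0$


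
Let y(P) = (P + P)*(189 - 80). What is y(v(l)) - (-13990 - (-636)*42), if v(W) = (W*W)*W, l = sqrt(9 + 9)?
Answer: -12722 + 11772*sqrt(2) ≈ 3926.1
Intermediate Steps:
l = 3*sqrt(2) (l = sqrt(18) = 3*sqrt(2) ≈ 4.2426)
v(W) = W**3 (v(W) = W**2*W = W**3)
y(P) = 218*P (y(P) = (2*P)*109 = 218*P)
y(v(l)) - (-13990 - (-636)*42) = 218*(3*sqrt(2))**3 - (-13990 - (-636)*42) = 218*(54*sqrt(2)) - (-13990 - 1*(-26712)) = 11772*sqrt(2) - (-13990 + 26712) = 11772*sqrt(2) - 1*12722 = 11772*sqrt(2) - 12722 = -12722 + 11772*sqrt(2)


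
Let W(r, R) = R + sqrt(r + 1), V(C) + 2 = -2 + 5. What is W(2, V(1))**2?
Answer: (1 + sqrt(3))**2 ≈ 7.4641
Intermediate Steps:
V(C) = 1 (V(C) = -2 + (-2 + 5) = -2 + 3 = 1)
W(r, R) = R + sqrt(1 + r)
W(2, V(1))**2 = (1 + sqrt(1 + 2))**2 = (1 + sqrt(3))**2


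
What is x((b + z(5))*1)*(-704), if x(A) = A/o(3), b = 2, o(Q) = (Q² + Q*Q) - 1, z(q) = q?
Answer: -4928/17 ≈ -289.88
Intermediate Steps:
o(Q) = -1 + 2*Q² (o(Q) = (Q² + Q²) - 1 = 2*Q² - 1 = -1 + 2*Q²)
x(A) = A/17 (x(A) = A/(-1 + 2*3²) = A/(-1 + 2*9) = A/(-1 + 18) = A/17)
x((b + z(5))*1)*(-704) = (((2 + 5)*1)/17)*(-704) = ((7*1)/17)*(-704) = ((1/17)*7)*(-704) = (7/17)*(-704) = -4928/17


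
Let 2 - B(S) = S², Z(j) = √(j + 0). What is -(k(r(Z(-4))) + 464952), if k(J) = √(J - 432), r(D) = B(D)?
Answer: -464952 - I*√426 ≈ -4.6495e+5 - 20.64*I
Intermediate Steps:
Z(j) = √j
B(S) = 2 - S²
r(D) = 2 - D²
k(J) = √(-432 + J)
-(k(r(Z(-4))) + 464952) = -(√(-432 + (2 - (√(-4))²)) + 464952) = -(√(-432 + (2 - (2*I)²)) + 464952) = -(√(-432 + (2 - 1*(-4))) + 464952) = -(√(-432 + (2 + 4)) + 464952) = -(√(-432 + 6) + 464952) = -(√(-426) + 464952) = -(I*√426 + 464952) = -(464952 + I*√426) = -464952 - I*√426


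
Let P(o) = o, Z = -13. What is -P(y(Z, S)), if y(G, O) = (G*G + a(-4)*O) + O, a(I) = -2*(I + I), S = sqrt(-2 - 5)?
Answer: -169 - 17*I*sqrt(7) ≈ -169.0 - 44.978*I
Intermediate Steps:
S = I*sqrt(7) (S = sqrt(-7) = I*sqrt(7) ≈ 2.6458*I)
a(I) = -4*I
y(G, O) = G**2 + 17*O (y(G, O) = (G*G + (-4*(-4))*O) + O = (G**2 + 16*O) + O = G**2 + 17*O)
-P(y(Z, S)) = -((-13)**2 + 17*(I*sqrt(7))) = -(169 + 17*I*sqrt(7)) = -169 - 17*I*sqrt(7)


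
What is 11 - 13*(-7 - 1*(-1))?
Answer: 89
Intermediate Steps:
11 - 13*(-7 - 1*(-1)) = 11 - 13*(-7 + 1) = 11 - 13*(-6) = 11 + 78 = 89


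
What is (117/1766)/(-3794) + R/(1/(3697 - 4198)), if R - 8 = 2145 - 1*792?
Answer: -4568607799761/6700204 ≈ -6.8186e+5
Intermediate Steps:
R = 1361 (R = 8 + (2145 - 1*792) = 8 + (2145 - 792) = 8 + 1353 = 1361)
(117/1766)/(-3794) + R/(1/(3697 - 4198)) = (117/1766)/(-3794) + 1361/(1/(3697 - 4198)) = (117*(1/1766))*(-1/3794) + 1361/(1/(-501)) = (117/1766)*(-1/3794) + 1361/(-1/501) = -117/6700204 + 1361*(-501) = -117/6700204 - 681861 = -4568607799761/6700204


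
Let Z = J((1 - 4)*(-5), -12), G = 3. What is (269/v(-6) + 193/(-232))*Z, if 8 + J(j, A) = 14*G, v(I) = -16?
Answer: -139179/232 ≈ -599.91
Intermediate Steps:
J(j, A) = 34 (J(j, A) = -8 + 14*3 = -8 + 42 = 34)
Z = 34
(269/v(-6) + 193/(-232))*Z = (269/(-16) + 193/(-232))*34 = (269*(-1/16) + 193*(-1/232))*34 = (-269/16 - 193/232)*34 = -8187/464*34 = -139179/232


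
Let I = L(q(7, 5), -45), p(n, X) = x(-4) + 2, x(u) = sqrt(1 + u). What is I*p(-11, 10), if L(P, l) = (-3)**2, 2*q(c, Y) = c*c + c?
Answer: 18 + 9*I*sqrt(3) ≈ 18.0 + 15.588*I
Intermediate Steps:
q(c, Y) = c/2 + c**2/2 (q(c, Y) = (c*c + c)/2 = (c**2 + c)/2 = (c + c**2)/2 = c/2 + c**2/2)
p(n, X) = 2 + I*sqrt(3) (p(n, X) = sqrt(1 - 4) + 2 = sqrt(-3) + 2 = I*sqrt(3) + 2 = 2 + I*sqrt(3))
L(P, l) = 9
I = 9
I*p(-11, 10) = 9*(2 + I*sqrt(3)) = 18 + 9*I*sqrt(3)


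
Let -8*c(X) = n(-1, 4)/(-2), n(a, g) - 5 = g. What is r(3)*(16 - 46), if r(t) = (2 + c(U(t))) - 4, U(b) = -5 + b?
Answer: 345/8 ≈ 43.125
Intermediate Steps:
n(a, g) = 5 + g
c(X) = 9/16 (c(X) = -(5 + 4)/(8*(-2)) = -9*(-1)/(8*2) = -⅛*(-9/2) = 9/16)
r(t) = -23/16 (r(t) = (2 + 9/16) - 4 = 41/16 - 4 = -23/16)
r(3)*(16 - 46) = -23*(16 - 46)/16 = -23/16*(-30) = 345/8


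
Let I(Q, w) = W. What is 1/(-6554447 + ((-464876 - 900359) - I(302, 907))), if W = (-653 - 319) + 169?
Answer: -1/7918879 ≈ -1.2628e-7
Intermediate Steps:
W = -803 (W = -972 + 169 = -803)
I(Q, w) = -803
1/(-6554447 + ((-464876 - 900359) - I(302, 907))) = 1/(-6554447 + ((-464876 - 900359) - 1*(-803))) = 1/(-6554447 + (-1365235 + 803)) = 1/(-6554447 - 1364432) = 1/(-7918879) = -1/7918879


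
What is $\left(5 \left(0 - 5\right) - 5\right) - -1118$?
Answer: $1088$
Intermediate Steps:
$\left(5 \left(0 - 5\right) - 5\right) - -1118 = \left(5 \left(-5\right) - 5\right) + 1118 = \left(-25 - 5\right) + 1118 = -30 + 1118 = 1088$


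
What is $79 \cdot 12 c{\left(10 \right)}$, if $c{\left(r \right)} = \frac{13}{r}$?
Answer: $\frac{6162}{5} \approx 1232.4$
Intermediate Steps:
$79 \cdot 12 c{\left(10 \right)} = 79 \cdot 12 \cdot \frac{13}{10} = 948 \cdot 13 \cdot \frac{1}{10} = 948 \cdot \frac{13}{10} = \frac{6162}{5}$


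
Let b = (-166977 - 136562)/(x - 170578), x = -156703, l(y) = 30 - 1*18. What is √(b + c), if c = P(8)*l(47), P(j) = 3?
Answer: √3955405254055/327281 ≈ 6.0768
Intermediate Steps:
l(y) = 12 (l(y) = 30 - 18 = 12)
c = 36 (c = 3*12 = 36)
b = 303539/327281 (b = (-166977 - 136562)/(-156703 - 170578) = -303539/(-327281) = -303539*(-1/327281) = 303539/327281 ≈ 0.92746)
√(b + c) = √(303539/327281 + 36) = √(12085655/327281) = √3955405254055/327281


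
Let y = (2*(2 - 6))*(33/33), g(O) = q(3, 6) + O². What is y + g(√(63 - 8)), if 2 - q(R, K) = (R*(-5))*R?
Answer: 94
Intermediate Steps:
q(R, K) = 2 + 5*R² (q(R, K) = 2 - R*(-5)*R = 2 - (-5*R)*R = 2 - (-5)*R² = 2 + 5*R²)
g(O) = 47 + O² (g(O) = (2 + 5*3²) + O² = (2 + 5*9) + O² = (2 + 45) + O² = 47 + O²)
y = -8 (y = (2*(-4))*(33*(1/33)) = -8*1 = -8)
y + g(√(63 - 8)) = -8 + (47 + (√(63 - 8))²) = -8 + (47 + (√55)²) = -8 + (47 + 55) = -8 + 102 = 94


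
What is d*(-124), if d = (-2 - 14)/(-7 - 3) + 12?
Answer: -8432/5 ≈ -1686.4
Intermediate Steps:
d = 68/5 (d = -16/(-10) + 12 = -16*(-⅒) + 12 = 8/5 + 12 = 68/5 ≈ 13.600)
d*(-124) = (68/5)*(-124) = -8432/5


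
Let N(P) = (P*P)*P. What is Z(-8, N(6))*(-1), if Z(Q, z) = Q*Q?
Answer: -64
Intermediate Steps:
N(P) = P**3 (N(P) = P**2*P = P**3)
Z(Q, z) = Q**2
Z(-8, N(6))*(-1) = (-8)**2*(-1) = 64*(-1) = -64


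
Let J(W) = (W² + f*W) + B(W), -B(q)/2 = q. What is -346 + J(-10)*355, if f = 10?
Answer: 6754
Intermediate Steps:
B(q) = -2*q
J(W) = W² + 8*W (J(W) = (W² + 10*W) - 2*W = W² + 8*W)
-346 + J(-10)*355 = -346 - 10*(8 - 10)*355 = -346 - 10*(-2)*355 = -346 + 20*355 = -346 + 7100 = 6754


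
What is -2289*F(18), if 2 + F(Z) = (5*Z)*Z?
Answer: -3703602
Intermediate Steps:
F(Z) = -2 + 5*Z² (F(Z) = -2 + (5*Z)*Z = -2 + 5*Z²)
-2289*F(18) = -2289*(-2 + 5*18²) = -2289*(-2 + 5*324) = -2289*(-2 + 1620) = -2289*1618 = -3703602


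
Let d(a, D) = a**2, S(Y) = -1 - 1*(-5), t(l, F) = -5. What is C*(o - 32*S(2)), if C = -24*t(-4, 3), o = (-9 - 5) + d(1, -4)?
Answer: -16920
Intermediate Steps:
S(Y) = 4 (S(Y) = -1 + 5 = 4)
o = -13 (o = (-9 - 5) + 1**2 = -14 + 1 = -13)
C = 120 (C = -24*(-5) = 120)
C*(o - 32*S(2)) = 120*(-13 - 32*4) = 120*(-13 - 128) = 120*(-141) = -16920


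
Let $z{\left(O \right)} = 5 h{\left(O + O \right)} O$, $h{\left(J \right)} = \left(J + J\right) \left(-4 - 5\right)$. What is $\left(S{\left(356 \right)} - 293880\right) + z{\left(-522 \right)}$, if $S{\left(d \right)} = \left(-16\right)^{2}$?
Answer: $-49340744$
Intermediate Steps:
$S{\left(d \right)} = 256$
$h{\left(J \right)} = - 18 J$ ($h{\left(J \right)} = 2 J \left(-9\right) = - 18 J$)
$z{\left(O \right)} = - 180 O^{2}$ ($z{\left(O \right)} = 5 \left(- 18 \left(O + O\right)\right) O = 5 \left(- 18 \cdot 2 O\right) O = 5 \left(- 36 O\right) O = - 180 O O = - 180 O^{2}$)
$\left(S{\left(356 \right)} - 293880\right) + z{\left(-522 \right)} = \left(256 - 293880\right) - 180 \left(-522\right)^{2} = -293624 - 49047120 = -49340744$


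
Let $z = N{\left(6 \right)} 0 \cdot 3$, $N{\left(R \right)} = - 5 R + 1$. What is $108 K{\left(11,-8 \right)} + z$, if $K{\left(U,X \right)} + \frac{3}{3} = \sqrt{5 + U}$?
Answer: $324$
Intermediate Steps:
$N{\left(R \right)} = 1 - 5 R$
$K{\left(U,X \right)} = -1 + \sqrt{5 + U}$
$z = 0$ ($z = \left(1 - 30\right) 0 \cdot 3 = \left(-29\right) 0 \cdot 3 = 0 \cdot 3 = 0$)
$108 K{\left(11,-8 \right)} + z = 108 \left(-1 + \sqrt{5 + 11}\right) + 0 = 108 \left(-1 + \sqrt{16}\right) + 0 = 108 \left(-1 + 4\right) + 0 = 108 \cdot 3 + 0 = 324 + 0 = 324$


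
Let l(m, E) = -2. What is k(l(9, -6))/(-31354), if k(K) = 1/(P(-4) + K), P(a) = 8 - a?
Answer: -1/313540 ≈ -3.1894e-6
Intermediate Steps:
k(K) = 1/(12 + K) (k(K) = 1/((8 - 1*(-4)) + K) = 1/((8 + 4) + K) = 1/(12 + K))
k(l(9, -6))/(-31354) = 1/((12 - 2)*(-31354)) = -1/31354/10 = (1/10)*(-1/31354) = -1/313540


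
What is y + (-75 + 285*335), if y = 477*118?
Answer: 151686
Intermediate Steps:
y = 56286
y + (-75 + 285*335) = 56286 + (-75 + 285*335) = 56286 + (-75 + 95475) = 56286 + 95400 = 151686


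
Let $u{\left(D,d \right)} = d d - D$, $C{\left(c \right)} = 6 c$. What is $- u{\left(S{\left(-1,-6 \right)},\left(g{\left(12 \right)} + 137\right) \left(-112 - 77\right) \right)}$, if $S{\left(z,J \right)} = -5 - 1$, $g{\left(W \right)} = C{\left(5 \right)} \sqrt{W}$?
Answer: $-1056234255 - 587253240 \sqrt{3} \approx -2.0734 \cdot 10^{9}$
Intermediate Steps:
$g{\left(W \right)} = 30 \sqrt{W}$ ($g{\left(W \right)} = 6 \cdot 5 \sqrt{W} = 30 \sqrt{W}$)
$S{\left(z,J \right)} = -6$ ($S{\left(z,J \right)} = -5 - 1 = -6$)
$u{\left(D,d \right)} = d^{2} - D$
$- u{\left(S{\left(-1,-6 \right)},\left(g{\left(12 \right)} + 137\right) \left(-112 - 77\right) \right)} = - (\left(\left(30 \sqrt{12} + 137\right) \left(-112 - 77\right)\right)^{2} - -6) = - (\left(\left(30 \cdot 2 \sqrt{3} + 137\right) \left(-189\right)\right)^{2} + 6) = - (\left(\left(60 \sqrt{3} + 137\right) \left(-189\right)\right)^{2} + 6) = - (\left(\left(137 + 60 \sqrt{3}\right) \left(-189\right)\right)^{2} + 6) = - (\left(-25893 - 11340 \sqrt{3}\right)^{2} + 6) = - (6 + \left(-25893 - 11340 \sqrt{3}\right)^{2}) = -6 - \left(-25893 - 11340 \sqrt{3}\right)^{2}$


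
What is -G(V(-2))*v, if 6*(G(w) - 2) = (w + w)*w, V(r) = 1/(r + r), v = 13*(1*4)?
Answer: -1261/12 ≈ -105.08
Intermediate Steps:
v = 52 (v = 13*4 = 52)
V(r) = 1/(2*r)
G(w) = 2 + w²/3 (G(w) = 2 + ((w + w)*w)/6 = 2 + ((2*w)*w)/6 = 2 + (2*w²)/6 = 2 + w²/3)
-G(V(-2))*v = -(2 + ((½)/(-2))²/3)*52 = -(2 + ((½)*(-½))²/3)*52 = -(2 + (-¼)²/3)*52 = -(2 + (⅓)*(1/16))*52 = -(2 + 1/48)*52 = -97*52/48 = -1*1261/12 = -1261/12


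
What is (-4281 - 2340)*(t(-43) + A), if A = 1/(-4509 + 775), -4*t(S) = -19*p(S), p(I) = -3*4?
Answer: 1409207019/3734 ≈ 3.7740e+5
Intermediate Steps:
p(I) = -12
t(S) = -57 (t(S) = -(-19)*(-12)/4 = -¼*228 = -57)
A = -1/3734 (A = 1/(-3734) = -1/3734 ≈ -0.00026781)
(-4281 - 2340)*(t(-43) + A) = (-4281 - 2340)*(-57 - 1/3734) = -6621*(-212839/3734) = 1409207019/3734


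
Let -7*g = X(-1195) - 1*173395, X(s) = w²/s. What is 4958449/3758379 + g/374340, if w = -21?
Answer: 2468274870519/1781534285650 ≈ 1.3855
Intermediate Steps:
X(s) = 441/s (X(s) = (-21)²/s = 441/s)
g = 207207466/8365 (g = -(441/(-1195) - 1*173395)/7 = -(441*(-1/1195) - 173395)/7 = -(-441/1195 - 173395)/7 = -⅐*(-207207466/1195) = 207207466/8365 ≈ 24771.)
4958449/3758379 + g/374340 = 4958449/3758379 + (207207466/8365)/374340 = 4958449*(1/3758379) + (207207466/8365)*(1/374340) = 4958449/3758379 + 282299/4266150 = 2468274870519/1781534285650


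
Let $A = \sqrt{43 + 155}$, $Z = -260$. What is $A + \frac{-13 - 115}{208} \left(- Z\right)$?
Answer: $-160 + 3 \sqrt{22} \approx -145.93$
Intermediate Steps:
$A = 3 \sqrt{22}$ ($A = \sqrt{198} = 3 \sqrt{22} \approx 14.071$)
$A + \frac{-13 - 115}{208} \left(- Z\right) = 3 \sqrt{22} + \frac{-13 - 115}{208} \left(\left(-1\right) \left(-260\right)\right) = 3 \sqrt{22} + \left(-13 - 115\right) \frac{1}{208} \cdot 260 = 3 \sqrt{22} + \left(-128\right) \frac{1}{208} \cdot 260 = 3 \sqrt{22} - 160 = -160 + 3 \sqrt{22}$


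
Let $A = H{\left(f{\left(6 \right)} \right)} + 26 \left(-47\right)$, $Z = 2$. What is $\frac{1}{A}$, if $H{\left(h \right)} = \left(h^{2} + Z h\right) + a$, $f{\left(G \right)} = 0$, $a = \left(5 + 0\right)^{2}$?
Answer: $- \frac{1}{1197} \approx -0.00083542$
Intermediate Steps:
$a = 25$ ($a = 5^{2} = 25$)
$H{\left(h \right)} = 25 + h^{2} + 2 h$ ($H{\left(h \right)} = \left(h^{2} + 2 h\right) + 25 = 25 + h^{2} + 2 h$)
$A = -1197$ ($A = \left(25 + 0^{2} + 2 \cdot 0\right) + 26 \left(-47\right) = \left(25 + 0 + 0\right) - 1222 = 25 - 1222 = -1197$)
$\frac{1}{A} = \frac{1}{-1197} = - \frac{1}{1197}$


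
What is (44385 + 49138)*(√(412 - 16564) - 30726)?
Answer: -2873587698 + 187046*I*√4038 ≈ -2.8736e+9 + 1.1886e+7*I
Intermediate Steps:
(44385 + 49138)*(√(412 - 16564) - 30726) = 93523*(√(-16152) - 30726) = 93523*(2*I*√4038 - 30726) = 93523*(-30726 + 2*I*√4038) = -2873587698 + 187046*I*√4038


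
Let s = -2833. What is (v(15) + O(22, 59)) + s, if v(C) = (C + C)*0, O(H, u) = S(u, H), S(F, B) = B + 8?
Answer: -2803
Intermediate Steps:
S(F, B) = 8 + B
O(H, u) = 8 + H
v(C) = 0 (v(C) = (2*C)*0 = 0)
(v(15) + O(22, 59)) + s = (0 + (8 + 22)) - 2833 = (0 + 30) - 2833 = 30 - 2833 = -2803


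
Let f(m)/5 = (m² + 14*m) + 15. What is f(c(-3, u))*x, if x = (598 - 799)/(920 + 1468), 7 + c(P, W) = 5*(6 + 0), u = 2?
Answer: -145055/398 ≈ -364.46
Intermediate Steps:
c(P, W) = 23 (c(P, W) = -7 + 5*(6 + 0) = -7 + 5*6 = -7 + 30 = 23)
f(m) = 75 + 5*m² + 70*m (f(m) = 5*((m² + 14*m) + 15) = 5*(15 + m² + 14*m) = 75 + 5*m² + 70*m)
x = -67/796 (x = -201/2388 = -201*1/2388 = -67/796 ≈ -0.084171)
f(c(-3, u))*x = (75 + 5*23² + 70*23)*(-67/796) = (75 + 5*529 + 1610)*(-67/796) = (75 + 2645 + 1610)*(-67/796) = 4330*(-67/796) = -145055/398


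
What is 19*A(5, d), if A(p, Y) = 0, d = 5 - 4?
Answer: 0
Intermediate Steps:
d = 1
19*A(5, d) = 19*0 = 0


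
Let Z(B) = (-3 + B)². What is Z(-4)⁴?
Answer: 5764801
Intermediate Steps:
Z(-4)⁴ = ((-3 - 4)²)⁴ = ((-7)²)⁴ = 49⁴ = 5764801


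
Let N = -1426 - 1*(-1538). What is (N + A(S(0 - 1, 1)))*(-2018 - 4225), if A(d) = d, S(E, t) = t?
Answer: -705459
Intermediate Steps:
N = 112 (N = -1426 + 1538 = 112)
(N + A(S(0 - 1, 1)))*(-2018 - 4225) = (112 + 1)*(-2018 - 4225) = 113*(-6243) = -705459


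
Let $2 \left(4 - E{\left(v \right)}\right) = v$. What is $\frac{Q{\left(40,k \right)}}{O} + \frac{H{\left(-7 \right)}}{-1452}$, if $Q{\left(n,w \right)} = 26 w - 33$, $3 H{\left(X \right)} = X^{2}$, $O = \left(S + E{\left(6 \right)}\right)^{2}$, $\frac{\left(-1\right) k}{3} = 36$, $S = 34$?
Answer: $- \frac{12435421}{5336100} \approx -2.3304$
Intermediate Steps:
$k = -108$ ($k = \left(-3\right) 36 = -108$)
$E{\left(v \right)} = 4 - \frac{v}{2}$
$O = 1225$ ($O = \left(34 + \left(4 - 3\right)\right)^{2} = \left(34 + 1\right)^{2} = 35^{2} = 1225$)
$H{\left(X \right)} = \frac{X^{2}}{3}$
$Q{\left(n,w \right)} = -33 + 26 w$
$\frac{Q{\left(40,k \right)}}{O} + \frac{H{\left(-7 \right)}}{-1452} = \frac{-33 + 26 \left(-108\right)}{1225} + \frac{\frac{1}{3} \left(-7\right)^{2}}{-1452} = \left(-33 - 2808\right) \frac{1}{1225} + \frac{1}{3} \cdot 49 \left(- \frac{1}{1452}\right) = \left(-2841\right) \frac{1}{1225} + \frac{49}{3} \left(- \frac{1}{1452}\right) = - \frac{2841}{1225} - \frac{49}{4356} = - \frac{12435421}{5336100}$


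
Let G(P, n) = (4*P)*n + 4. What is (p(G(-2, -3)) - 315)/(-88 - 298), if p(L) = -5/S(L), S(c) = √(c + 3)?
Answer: 315/386 + 5*√31/11966 ≈ 0.81839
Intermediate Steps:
S(c) = √(3 + c)
G(P, n) = 4 + 4*P*n (G(P, n) = 4*P*n + 4 = 4 + 4*P*n)
p(L) = -5/√(3 + L)
(p(G(-2, -3)) - 315)/(-88 - 298) = (-5/√(3 + (4 + 4*(-2)*(-3))) - 315)/(-88 - 298) = (-5/√(3 + (4 + 24)) - 315)/(-386) = (-5/√(3 + 28) - 315)*(-1/386) = (-5*√31/31 - 315)*(-1/386) = (-315 - 5*√31/31)*(-1/386) = 315/386 + 5*√31/11966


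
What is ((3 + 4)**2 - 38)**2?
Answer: 121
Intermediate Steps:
((3 + 4)**2 - 38)**2 = (7**2 - 38)**2 = (49 - 38)**2 = 11**2 = 121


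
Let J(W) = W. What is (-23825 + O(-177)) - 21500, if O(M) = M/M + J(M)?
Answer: -45501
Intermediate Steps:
O(M) = 1 + M (O(M) = M/M + M = 1 + M)
(-23825 + O(-177)) - 21500 = (-23825 + (1 - 177)) - 21500 = (-23825 - 176) - 21500 = -24001 - 21500 = -45501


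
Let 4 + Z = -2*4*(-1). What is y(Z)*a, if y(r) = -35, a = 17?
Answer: -595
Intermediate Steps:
Z = 4 (Z = -4 - 2*4*(-1) = -4 - 8*(-1) = -4 - 1*(-8) = -4 + 8 = 4)
y(Z)*a = -35*17 = -595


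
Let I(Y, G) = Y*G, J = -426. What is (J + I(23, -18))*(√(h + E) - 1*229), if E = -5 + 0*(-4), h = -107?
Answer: 192360 - 3360*I*√7 ≈ 1.9236e+5 - 8889.7*I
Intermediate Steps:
E = -5 (E = -5 + 0 = -5)
I(Y, G) = G*Y
(J + I(23, -18))*(√(h + E) - 1*229) = (-426 - 18*23)*(√(-107 - 5) - 1*229) = (-426 - 414)*(√(-112) - 229) = -840*(4*I*√7 - 229) = -840*(-229 + 4*I*√7) = 192360 - 3360*I*√7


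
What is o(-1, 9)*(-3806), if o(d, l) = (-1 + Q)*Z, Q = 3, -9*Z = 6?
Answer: 15224/3 ≈ 5074.7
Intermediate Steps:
Z = -⅔ (Z = -⅑*6 = -⅔ ≈ -0.66667)
o(d, l) = -4/3 (o(d, l) = (-1 + 3)*(-⅔) = 2*(-⅔) = -4/3)
o(-1, 9)*(-3806) = -4/3*(-3806) = 15224/3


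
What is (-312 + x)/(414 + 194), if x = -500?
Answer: -203/152 ≈ -1.3355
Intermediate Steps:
(-312 + x)/(414 + 194) = (-312 - 500)/(414 + 194) = -812/608 = -812*1/608 = -203/152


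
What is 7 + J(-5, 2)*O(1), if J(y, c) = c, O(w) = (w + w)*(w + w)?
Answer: 15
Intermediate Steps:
O(w) = 4*w**2 (O(w) = (2*w)*(2*w) = 4*w**2)
7 + J(-5, 2)*O(1) = 7 + 2*(4*1**2) = 7 + 2*(4*1) = 7 + 2*4 = 7 + 8 = 15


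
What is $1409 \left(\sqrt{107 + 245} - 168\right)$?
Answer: $-236712 + 5636 \sqrt{22} \approx -2.1028 \cdot 10^{5}$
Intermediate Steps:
$1409 \left(\sqrt{107 + 245} - 168\right) = 1409 \left(\sqrt{352} - 168\right) = 1409 \left(4 \sqrt{22} - 168\right) = 1409 \left(-168 + 4 \sqrt{22}\right) = -236712 + 5636 \sqrt{22}$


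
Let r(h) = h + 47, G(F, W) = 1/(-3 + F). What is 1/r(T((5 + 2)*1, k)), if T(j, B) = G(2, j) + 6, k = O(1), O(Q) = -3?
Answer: 1/52 ≈ 0.019231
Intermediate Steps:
k = -3
T(j, B) = 5 (T(j, B) = 1/(-3 + 2) + 6 = 1/(-1) + 6 = -1 + 6 = 5)
r(h) = 47 + h
1/r(T((5 + 2)*1, k)) = 1/(47 + 5) = 1/52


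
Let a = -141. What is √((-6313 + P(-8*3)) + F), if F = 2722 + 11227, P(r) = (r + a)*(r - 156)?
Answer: 2*√9334 ≈ 193.23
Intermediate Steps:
P(r) = (-156 + r)*(-141 + r) (P(r) = (r - 141)*(r - 156) = (-141 + r)*(-156 + r) = (-156 + r)*(-141 + r))
F = 13949
√((-6313 + P(-8*3)) + F) = √((-6313 + (21996 + (-8*3)² - (-2376)*3)) + 13949) = √((-6313 + (21996 + (-24)² - 297*(-24))) + 13949) = √((-6313 + (21996 + 576 + 7128)) + 13949) = √((-6313 + 29700) + 13949) = √(23387 + 13949) = √37336 = 2*√9334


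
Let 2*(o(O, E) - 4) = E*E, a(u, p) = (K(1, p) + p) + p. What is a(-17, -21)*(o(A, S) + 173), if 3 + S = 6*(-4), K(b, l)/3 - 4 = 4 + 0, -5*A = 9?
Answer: -9747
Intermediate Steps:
A = -9/5 (A = -1/5*9 = -9/5 ≈ -1.8000)
K(b, l) = 24 (K(b, l) = 12 + 3*(4 + 0) = 12 + 3*4 = 12 + 12 = 24)
a(u, p) = 24 + 2*p (a(u, p) = (24 + p) + p = 24 + 2*p)
S = -27 (S = -3 + 6*(-4) = -3 - 24 = -27)
o(O, E) = 4 + E**2/2 (o(O, E) = 4 + (E*E)/2 = 4 + E**2/2)
a(-17, -21)*(o(A, S) + 173) = (24 + 2*(-21))*((4 + (1/2)*(-27)**2) + 173) = (24 - 42)*((4 + (1/2)*729) + 173) = -18*((4 + 729/2) + 173) = -18*(737/2 + 173) = -18*1083/2 = -9747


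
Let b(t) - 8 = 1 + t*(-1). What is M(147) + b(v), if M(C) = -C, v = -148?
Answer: 10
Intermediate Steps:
b(t) = 9 - t (b(t) = 8 + (1 + t*(-1)) = 8 + (1 - t) = 9 - t)
M(147) + b(v) = -1*147 + (9 - 1*(-148)) = -147 + (9 + 148) = -147 + 157 = 10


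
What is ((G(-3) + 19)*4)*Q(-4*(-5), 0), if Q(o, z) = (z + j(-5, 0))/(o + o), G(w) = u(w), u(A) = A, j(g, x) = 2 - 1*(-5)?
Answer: 56/5 ≈ 11.200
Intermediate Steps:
j(g, x) = 7 (j(g, x) = 2 + 5 = 7)
G(w) = w
Q(o, z) = (7 + z)/(2*o) (Q(o, z) = (z + 7)/(o + o) = (7 + z)/((2*o)) = (7 + z)*(1/(2*o)) = (7 + z)/(2*o))
((G(-3) + 19)*4)*Q(-4*(-5), 0) = ((-3 + 19)*4)*((7 + 0)/(2*((-4*(-5))))) = (16*4)*((½)*7/20) = 64*((½)*(1/20)*7) = 64*(7/40) = 56/5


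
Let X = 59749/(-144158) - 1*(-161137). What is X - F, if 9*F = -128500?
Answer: 227586454073/1297422 ≈ 1.7541e+5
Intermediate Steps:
F = -128500/9 (F = (⅑)*(-128500) = -128500/9 ≈ -14278.)
X = 23229127897/144158 (X = 59749*(-1/144158) + 161137 = -59749/144158 + 161137 = 23229127897/144158 ≈ 1.6114e+5)
X - F = 23229127897/144158 - 1*(-128500/9) = 23229127897/144158 + 128500/9 = 227586454073/1297422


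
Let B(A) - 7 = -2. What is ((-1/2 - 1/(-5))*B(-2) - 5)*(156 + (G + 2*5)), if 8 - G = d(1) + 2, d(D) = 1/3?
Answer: -6695/6 ≈ -1115.8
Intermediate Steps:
d(D) = ⅓
B(A) = 5 (B(A) = 7 - 2 = 5)
G = 17/3 (G = 8 - (⅓ + 2) = 8 - 1*7/3 = 8 - 7/3 = 17/3 ≈ 5.6667)
((-1/2 - 1/(-5))*B(-2) - 5)*(156 + (G + 2*5)) = ((-1/2 - 1/(-5))*5 - 5)*(156 + (17/3 + 2*5)) = ((-1*½ - 1*(-⅕))*5 - 5)*(156 + (17/3 + 10)) = ((-½ + ⅕)*5 - 5)*(156 + 47/3) = (-3/10*5 - 5)*(515/3) = (-3/2 - 5)*(515/3) = -13/2*515/3 = -6695/6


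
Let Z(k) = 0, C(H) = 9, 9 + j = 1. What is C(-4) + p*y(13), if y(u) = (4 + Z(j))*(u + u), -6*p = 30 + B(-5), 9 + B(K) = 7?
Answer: -1429/3 ≈ -476.33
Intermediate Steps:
B(K) = -2 (B(K) = -9 + 7 = -2)
j = -8 (j = -9 + 1 = -8)
p = -14/3 (p = -(30 - 2)/6 = -⅙*28 = -14/3 ≈ -4.6667)
y(u) = 8*u (y(u) = (4 + 0)*(u + u) = 4*(2*u) = 8*u)
C(-4) + p*y(13) = 9 - 112*13/3 = 9 - 14/3*104 = 9 - 1456/3 = -1429/3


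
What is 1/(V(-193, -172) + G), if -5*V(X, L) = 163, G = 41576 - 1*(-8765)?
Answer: 5/251542 ≈ 1.9877e-5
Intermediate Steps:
G = 50341 (G = 41576 + 8765 = 50341)
V(X, L) = -163/5 (V(X, L) = -⅕*163 = -163/5)
1/(V(-193, -172) + G) = 1/(-163/5 + 50341) = 1/(251542/5) = 5/251542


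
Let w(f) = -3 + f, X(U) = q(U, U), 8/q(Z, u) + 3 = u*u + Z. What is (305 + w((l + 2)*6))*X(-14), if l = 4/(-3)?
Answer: 2448/179 ≈ 13.676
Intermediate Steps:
q(Z, u) = 8/(-3 + Z + u²) (q(Z, u) = 8/(-3 + (u*u + Z)) = 8/(-3 + (u² + Z)) = 8/(-3 + (Z + u²)) = 8/(-3 + Z + u²))
X(U) = 8/(-3 + U + U²)
l = -4/3 (l = 4*(-⅓) = -4/3 ≈ -1.3333)
(305 + w((l + 2)*6))*X(-14) = (305 + (-3 + (-4/3 + 2)*6))*(8/(-3 - 14 + (-14)²)) = (305 + (-3 + (⅔)*6))*(8/(-3 - 14 + 196)) = (305 + (-3 + 4))*(8/179) = (305 + 1)*(8*(1/179)) = 306*(8/179) = 2448/179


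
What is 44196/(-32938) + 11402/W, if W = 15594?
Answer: -78408337/128408793 ≈ -0.61061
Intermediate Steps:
44196/(-32938) + 11402/W = 44196/(-32938) + 11402/15594 = 44196*(-1/32938) + 11402*(1/15594) = -22098/16469 + 5701/7797 = -78408337/128408793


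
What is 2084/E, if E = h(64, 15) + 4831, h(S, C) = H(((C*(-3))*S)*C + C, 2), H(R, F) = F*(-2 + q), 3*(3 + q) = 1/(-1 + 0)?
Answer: 6252/14461 ≈ 0.43234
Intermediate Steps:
q = -10/3 (q = -3 + 1/(3*(-1 + 0)) = -3 + (1/3)/(-1) = -3 + (1/3)*(-1) = -3 - 1/3 = -10/3 ≈ -3.3333)
H(R, F) = -16*F/3 (H(R, F) = F*(-2 - 10/3) = F*(-16/3) = -16*F/3)
h(S, C) = -32/3 (h(S, C) = -16/3*2 = -32/3)
E = 14461/3 (E = -32/3 + 4831 = 14461/3 ≈ 4820.3)
2084/E = 2084/(14461/3) = 2084*(3/14461) = 6252/14461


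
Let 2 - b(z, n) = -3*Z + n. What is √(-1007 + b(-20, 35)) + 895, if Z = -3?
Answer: 895 + I*√1049 ≈ 895.0 + 32.388*I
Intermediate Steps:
b(z, n) = -7 - n (b(z, n) = 2 - (-3*(-3) + n) = 2 - (9 + n) = 2 + (-9 - n) = -7 - n)
√(-1007 + b(-20, 35)) + 895 = √(-1007 + (-7 - 1*35)) + 895 = √(-1007 + (-7 - 35)) + 895 = √(-1007 - 42) + 895 = √(-1049) + 895 = I*√1049 + 895 = 895 + I*√1049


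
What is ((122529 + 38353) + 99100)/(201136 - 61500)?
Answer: 129991/69818 ≈ 1.8619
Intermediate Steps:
((122529 + 38353) + 99100)/(201136 - 61500) = (160882 + 99100)/139636 = 259982*(1/139636) = 129991/69818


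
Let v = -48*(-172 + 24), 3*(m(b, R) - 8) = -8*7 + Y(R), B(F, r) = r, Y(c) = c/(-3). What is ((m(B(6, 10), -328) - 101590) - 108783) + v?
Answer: -1829189/9 ≈ -2.0324e+5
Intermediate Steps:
Y(c) = -c/3 (Y(c) = c*(-1/3) = -c/3)
m(b, R) = -32/3 - R/9 (m(b, R) = 8 + (-8*7 - R/3)/3 = 8 + (-56 - R/3)/3 = 8 + (-56/3 - R/9) = -32/3 - R/9)
v = 7104 (v = -48*(-148) = 7104)
((m(B(6, 10), -328) - 101590) - 108783) + v = (((-32/3 - 1/9*(-328)) - 101590) - 108783) + 7104 = (((-32/3 + 328/9) - 101590) - 108783) + 7104 = ((232/9 - 101590) - 108783) + 7104 = (-914078/9 - 108783) + 7104 = -1893125/9 + 7104 = -1829189/9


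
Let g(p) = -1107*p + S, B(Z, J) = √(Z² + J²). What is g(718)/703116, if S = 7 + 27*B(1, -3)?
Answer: -794819/703116 + 3*√10/78124 ≈ -1.1303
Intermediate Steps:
B(Z, J) = √(J² + Z²)
S = 7 + 27*√10 (S = 7 + 27*√((-3)² + 1²) = 7 + 27*√(9 + 1) = 7 + 27*√10 ≈ 92.381)
g(p) = 7 - 1107*p + 27*√10 (g(p) = -1107*p + (7 + 27*√10) = 7 - 1107*p + 27*√10)
g(718)/703116 = (7 - 1107*718 + 27*√10)/703116 = (7 - 794826 + 27*√10)*(1/703116) = (-794819 + 27*√10)*(1/703116) = -794819/703116 + 3*√10/78124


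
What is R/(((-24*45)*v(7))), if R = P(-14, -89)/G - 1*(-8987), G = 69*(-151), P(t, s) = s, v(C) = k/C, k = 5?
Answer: -327724747/28131300 ≈ -11.650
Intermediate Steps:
v(C) = 5/C
G = -10419
R = 93635642/10419 (R = -89/(-10419) - 1*(-8987) = -89*(-1/10419) + 8987 = 89/10419 + 8987 = 93635642/10419 ≈ 8987.0)
R/(((-24*45)*v(7))) = 93635642/(10419*(((-24*45)*(5/7)))) = 93635642/(10419*((-5400/7))) = 93635642/(10419*((-1080*5/7))) = 93635642/(10419*(-5400/7)) = (93635642/10419)*(-7/5400) = -327724747/28131300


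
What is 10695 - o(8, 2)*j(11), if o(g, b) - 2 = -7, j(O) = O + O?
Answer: 10805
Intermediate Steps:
j(O) = 2*O
o(g, b) = -5 (o(g, b) = 2 - 7 = -5)
10695 - o(8, 2)*j(11) = 10695 - (-5)*2*11 = 10695 - (-5)*22 = 10695 - 1*(-110) = 10695 + 110 = 10805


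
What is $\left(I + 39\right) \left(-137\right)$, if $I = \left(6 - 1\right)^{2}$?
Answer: $-8768$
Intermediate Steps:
$I = 25$ ($I = 5^{2} = 25$)
$\left(I + 39\right) \left(-137\right) = \left(25 + 39\right) \left(-137\right) = 64 \left(-137\right) = -8768$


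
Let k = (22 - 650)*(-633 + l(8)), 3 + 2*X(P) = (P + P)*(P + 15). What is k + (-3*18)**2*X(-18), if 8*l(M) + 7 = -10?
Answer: 1103897/2 ≈ 5.5195e+5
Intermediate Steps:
l(M) = -17/8 (l(M) = -7/8 + (1/8)*(-10) = -7/8 - 5/4 = -17/8)
X(P) = -3/2 + P*(15 + P) (X(P) = -3/2 + ((P + P)*(P + 15))/2 = -3/2 + ((2*P)*(15 + P))/2 = -3/2 + (2*P*(15 + P))/2 = -3/2 + P*(15 + P))
k = 797717/2 (k = (22 - 650)*(-633 - 17/8) = -628*(-5081/8) = 797717/2 ≈ 3.9886e+5)
k + (-3*18)**2*X(-18) = 797717/2 + (-3*18)**2*(-3/2 + (-18)**2 + 15*(-18)) = 797717/2 + (-54)**2*(-3/2 + 324 - 270) = 797717/2 + 2916*(105/2) = 797717/2 + 153090 = 1103897/2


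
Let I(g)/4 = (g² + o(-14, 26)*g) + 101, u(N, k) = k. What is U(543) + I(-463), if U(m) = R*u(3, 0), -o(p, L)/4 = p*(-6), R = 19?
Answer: 1480152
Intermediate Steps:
o(p, L) = 24*p (o(p, L) = -4*p*(-6) = -(-24)*p = 24*p)
U(m) = 0 (U(m) = 19*0 = 0)
I(g) = 404 - 1344*g + 4*g² (I(g) = 4*((g² + (24*(-14))*g) + 101) = 4*((g² - 336*g) + 101) = 4*(101 + g² - 336*g) = 404 - 1344*g + 4*g²)
U(543) + I(-463) = 0 + (404 - 1344*(-463) + 4*(-463)²) = 0 + (404 + 622272 + 4*214369) = 0 + (404 + 622272 + 857476) = 0 + 1480152 = 1480152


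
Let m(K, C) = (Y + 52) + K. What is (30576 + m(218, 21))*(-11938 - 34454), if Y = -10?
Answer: -1430543712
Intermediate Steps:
m(K, C) = 42 + K (m(K, C) = (-10 + 52) + K = 42 + K)
(30576 + m(218, 21))*(-11938 - 34454) = (30576 + (42 + 218))*(-11938 - 34454) = (30576 + 260)*(-46392) = 30836*(-46392) = -1430543712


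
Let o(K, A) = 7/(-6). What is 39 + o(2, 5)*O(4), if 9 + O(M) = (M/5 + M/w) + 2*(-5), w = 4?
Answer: 886/15 ≈ 59.067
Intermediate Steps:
o(K, A) = -7/6 (o(K, A) = 7*(-1/6) = -7/6)
O(M) = -19 + 9*M/20 (O(M) = -9 + ((M/5 + M/4) + 2*(-5)) = -9 + ((M*(1/5) + M*(1/4)) - 10) = -9 + ((M/5 + M/4) - 10) = -9 + (9*M/20 - 10) = -9 + (-10 + 9*M/20) = -19 + 9*M/20)
39 + o(2, 5)*O(4) = 39 - 7*(-19 + (9/20)*4)/6 = 39 - 7*(-19 + 9/5)/6 = 39 - 7/6*(-86/5) = 39 + 301/15 = 886/15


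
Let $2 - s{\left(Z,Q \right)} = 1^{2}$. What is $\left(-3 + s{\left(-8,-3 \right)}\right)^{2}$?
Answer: $4$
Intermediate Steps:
$s{\left(Z,Q \right)} = 1$ ($s{\left(Z,Q \right)} = 2 - 1^{2} = 2 - 1 = 1$)
$\left(-3 + s{\left(-8,-3 \right)}\right)^{2} = \left(-3 + 1\right)^{2} = \left(-2\right)^{2} = 4$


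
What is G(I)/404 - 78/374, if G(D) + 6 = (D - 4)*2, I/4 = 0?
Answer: -9187/37774 ≈ -0.24321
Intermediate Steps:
I = 0 (I = 4*0 = 0)
G(D) = -14 + 2*D (G(D) = -6 + (D - 4)*2 = -6 + (-4 + D)*2 = -6 + (-8 + 2*D) = -14 + 2*D)
G(I)/404 - 78/374 = (-14 + 2*0)/404 - 78/374 = (-14 + 0)*(1/404) - 78*1/374 = -14*1/404 - 39/187 = -7/202 - 39/187 = -9187/37774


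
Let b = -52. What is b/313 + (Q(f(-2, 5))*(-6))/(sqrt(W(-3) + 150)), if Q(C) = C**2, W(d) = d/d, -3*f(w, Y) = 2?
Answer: -52/313 - 8*sqrt(151)/453 ≈ -0.38314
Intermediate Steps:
f(w, Y) = -2/3 (f(w, Y) = -1/3*2 = -2/3)
W(d) = 1
b/313 + (Q(f(-2, 5))*(-6))/(sqrt(W(-3) + 150)) = -52/313 + ((-2/3)**2*(-6))/(sqrt(1 + 150)) = -52*1/313 + ((4/9)*(-6))/(sqrt(151)) = -52/313 - 8*sqrt(151)/453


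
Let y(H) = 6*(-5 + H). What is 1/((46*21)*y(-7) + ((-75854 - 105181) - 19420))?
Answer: -1/270007 ≈ -3.7036e-6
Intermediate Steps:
y(H) = -30 + 6*H
1/((46*21)*y(-7) + ((-75854 - 105181) - 19420)) = 1/((46*21)*(-30 + 6*(-7)) + ((-75854 - 105181) - 19420)) = 1/(966*(-30 - 42) + (-181035 - 19420)) = 1/(966*(-72) - 200455) = 1/(-69552 - 200455) = 1/(-270007) = -1/270007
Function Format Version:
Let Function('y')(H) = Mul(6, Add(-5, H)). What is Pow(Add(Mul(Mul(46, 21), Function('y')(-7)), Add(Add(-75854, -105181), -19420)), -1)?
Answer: Rational(-1, 270007) ≈ -3.7036e-6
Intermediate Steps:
Function('y')(H) = Add(-30, Mul(6, H))
Pow(Add(Mul(Mul(46, 21), Function('y')(-7)), Add(Add(-75854, -105181), -19420)), -1) = Pow(Add(Mul(Mul(46, 21), Add(-30, Mul(6, -7))), Add(Add(-75854, -105181), -19420)), -1) = Pow(Add(Mul(966, Add(-30, -42)), Add(-181035, -19420)), -1) = Pow(Add(Mul(966, -72), -200455), -1) = Pow(Add(-69552, -200455), -1) = Pow(-270007, -1) = Rational(-1, 270007)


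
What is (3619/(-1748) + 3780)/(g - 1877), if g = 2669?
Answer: 6603821/1384416 ≈ 4.7701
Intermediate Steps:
(3619/(-1748) + 3780)/(g - 1877) = (3619/(-1748) + 3780)/(2669 - 1877) = (3619*(-1/1748) + 3780)/792 = (-3619/1748 + 3780)*(1/792) = (6603821/1748)*(1/792) = 6603821/1384416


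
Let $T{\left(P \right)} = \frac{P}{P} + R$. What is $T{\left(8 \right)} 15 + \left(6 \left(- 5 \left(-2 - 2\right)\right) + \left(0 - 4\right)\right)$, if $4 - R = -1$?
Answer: $206$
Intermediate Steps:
$R = 5$ ($R = 4 - -1 = 4 + 1 = 5$)
$T{\left(P \right)} = 6$ ($T{\left(P \right)} = \frac{P}{P} + 5 = 1 + 5 = 6$)
$T{\left(8 \right)} 15 + \left(6 \left(- 5 \left(-2 - 2\right)\right) + \left(0 - 4\right)\right) = 6 \cdot 15 + \left(6 \left(- 5 \left(-2 - 2\right)\right) + \left(0 - 4\right)\right) = 90 + \left(6 \left(\left(-5\right) \left(-4\right)\right) + \left(0 - 4\right)\right) = 90 + \left(6 \cdot 20 - 4\right) = 90 + \left(120 - 4\right) = 90 + 116 = 206$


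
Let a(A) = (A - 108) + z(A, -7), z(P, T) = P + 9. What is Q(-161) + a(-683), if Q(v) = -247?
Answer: -1712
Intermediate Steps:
z(P, T) = 9 + P
a(A) = -99 + 2*A (a(A) = (A - 108) + (9 + A) = (-108 + A) + (9 + A) = -99 + 2*A)
Q(-161) + a(-683) = -247 + (-99 + 2*(-683)) = -247 + (-99 - 1366) = -247 - 1465 = -1712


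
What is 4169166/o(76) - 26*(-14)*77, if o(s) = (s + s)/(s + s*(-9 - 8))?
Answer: -33325300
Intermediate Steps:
o(s) = -1/8 (o(s) = (2*s)/(s + s*(-17)) = (2*s)/(s - 17*s) = (2*s)/((-16*s)) = (2*s)*(-1/(16*s)) = -1/8)
4169166/o(76) - 26*(-14)*77 = 4169166/(-1/8) - 26*(-14)*77 = 4169166*(-8) - (-364)*77 = -33353328 - 1*(-28028) = -33353328 + 28028 = -33325300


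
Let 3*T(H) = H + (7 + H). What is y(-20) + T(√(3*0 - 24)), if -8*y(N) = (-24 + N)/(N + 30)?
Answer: 173/60 + 4*I*√6/3 ≈ 2.8833 + 3.266*I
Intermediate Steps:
y(N) = -(-24 + N)/(8*(30 + N)) (y(N) = -(-24 + N)/(8*(N + 30)) = -(-24 + N)/(8*(30 + N)))
T(H) = 7/3 + 2*H/3 (T(H) = (H + (7 + H))/3 = (7 + 2*H)/3 = 7/3 + 2*H/3)
y(-20) + T(√(3*0 - 24)) = (24 - 1*(-20))/(8*(30 - 20)) + (7/3 + 2*√(3*0 - 24)/3) = (⅛)*(24 + 20)/10 + (7/3 + 2*√(0 - 24)/3) = (⅛)*(⅒)*44 + (7/3 + 2*√(-24)/3) = 11/20 + (7/3 + 2*(2*I*√6)/3) = 11/20 + (7/3 + 4*I*√6/3) = 173/60 + 4*I*√6/3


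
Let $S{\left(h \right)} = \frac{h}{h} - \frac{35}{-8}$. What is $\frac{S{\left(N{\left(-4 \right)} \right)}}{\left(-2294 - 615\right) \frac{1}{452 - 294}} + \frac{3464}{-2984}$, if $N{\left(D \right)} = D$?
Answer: $- \frac{6305469}{4340228} \approx -1.4528$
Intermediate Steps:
$S{\left(h \right)} = \frac{43}{8}$ ($S{\left(h \right)} = 1 - - \frac{35}{8} = 1 + \frac{35}{8} = \frac{43}{8}$)
$\frac{S{\left(N{\left(-4 \right)} \right)}}{\left(-2294 - 615\right) \frac{1}{452 - 294}} + \frac{3464}{-2984} = \frac{43}{8 \frac{-2294 - 615}{452 - 294}} + \frac{3464}{-2984} = \frac{43}{8 \left(- \frac{2909}{158}\right)} + 3464 \left(- \frac{1}{2984}\right) = \frac{43}{8 \left(\left(-2909\right) \frac{1}{158}\right)} - \frac{433}{373} = \frac{43}{8 \left(- \frac{2909}{158}\right)} - \frac{433}{373} = \frac{43}{8} \left(- \frac{158}{2909}\right) - \frac{433}{373} = - \frac{3397}{11636} - \frac{433}{373} = - \frac{6305469}{4340228}$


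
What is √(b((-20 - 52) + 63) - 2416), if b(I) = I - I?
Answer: 4*I*√151 ≈ 49.153*I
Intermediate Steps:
b(I) = 0
√(b((-20 - 52) + 63) - 2416) = √(0 - 2416) = √(-2416) = 4*I*√151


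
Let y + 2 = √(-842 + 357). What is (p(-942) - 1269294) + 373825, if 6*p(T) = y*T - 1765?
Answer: -5372695/6 - 157*I*√485 ≈ -8.9545e+5 - 3457.6*I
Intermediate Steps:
y = -2 + I*√485 (y = -2 + √(-842 + 357) = -2 + √(-485) = -2 + I*√485 ≈ -2.0 + 22.023*I)
p(T) = -1765/6 + T*(-2 + I*√485)/6 (p(T) = ((-2 + I*√485)*T - 1765)/6 = (T*(-2 + I*√485) - 1765)/6 = (-1765 + T*(-2 + I*√485))/6 = -1765/6 + T*(-2 + I*√485)/6)
(p(-942) - 1269294) + 373825 = ((-1765/6 - ⅙*(-942)*(2 - I*√485)) - 1269294) + 373825 = ((-1765/6 + (314 - 157*I*√485)) - 1269294) + 373825 = ((119/6 - 157*I*√485) - 1269294) + 373825 = (-7615645/6 - 157*I*√485) + 373825 = -5372695/6 - 157*I*√485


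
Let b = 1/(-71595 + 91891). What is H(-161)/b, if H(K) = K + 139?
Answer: -446512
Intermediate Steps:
H(K) = 139 + K
b = 1/20296 ≈ 4.9271e-5
H(-161)/b = (139 - 161)/(1/20296) = -22*20296 = -446512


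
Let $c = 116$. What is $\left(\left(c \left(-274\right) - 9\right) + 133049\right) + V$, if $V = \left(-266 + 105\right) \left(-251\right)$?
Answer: $141667$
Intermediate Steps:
$V = 40411$ ($V = \left(-161\right) \left(-251\right) = 40411$)
$\left(\left(c \left(-274\right) - 9\right) + 133049\right) + V = \left(\left(116 \left(-274\right) - 9\right) + 133049\right) + 40411 = \left(\left(-31784 - 9\right) + 133049\right) + 40411 = \left(-31793 + 133049\right) + 40411 = 101256 + 40411 = 141667$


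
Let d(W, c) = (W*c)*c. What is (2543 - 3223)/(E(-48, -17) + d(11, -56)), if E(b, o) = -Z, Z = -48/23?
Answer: -1955/99182 ≈ -0.019711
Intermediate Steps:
Z = -48/23 (Z = -48*1/23 = -48/23 ≈ -2.0870)
d(W, c) = W*c²
E(b, o) = 48/23 (E(b, o) = -1*(-48/23) = 48/23)
(2543 - 3223)/(E(-48, -17) + d(11, -56)) = (2543 - 3223)/(48/23 + 11*(-56)²) = -680/(48/23 + 11*3136) = -680/(48/23 + 34496) = -680/793456/23 = -680*23/793456 = -1955/99182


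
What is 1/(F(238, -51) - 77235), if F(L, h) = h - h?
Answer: -1/77235 ≈ -1.2947e-5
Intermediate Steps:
F(L, h) = 0
1/(F(238, -51) - 77235) = 1/(0 - 77235) = 1/(-77235) = -1/77235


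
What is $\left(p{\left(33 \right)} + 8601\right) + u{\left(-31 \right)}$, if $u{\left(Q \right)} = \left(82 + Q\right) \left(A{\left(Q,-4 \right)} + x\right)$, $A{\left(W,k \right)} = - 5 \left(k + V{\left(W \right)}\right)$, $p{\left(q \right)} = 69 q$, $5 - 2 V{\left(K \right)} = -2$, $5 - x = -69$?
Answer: $\frac{29559}{2} \approx 14780.0$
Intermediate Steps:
$x = 74$ ($x = 5 - -69 = 5 + 69 = 74$)
$V{\left(K \right)} = \frac{7}{2}$ ($V{\left(K \right)} = \frac{5}{2} - -1 = \frac{5}{2} + 1 = \frac{7}{2}$)
$A{\left(W,k \right)} = - \frac{35}{2} - 5 k$ ($A{\left(W,k \right)} = - 5 \left(k + \frac{7}{2}\right) = - 5 \left(\frac{7}{2} + k\right) = - \frac{35}{2} - 5 k$)
$u{\left(Q \right)} = 6273 + \frac{153 Q}{2}$ ($u{\left(Q \right)} = \left(82 + Q\right) \left(\left(- \frac{35}{2} - -20\right) + 74\right) = \left(82 + Q\right) \left(\left(- \frac{35}{2} + 20\right) + 74\right) = \left(82 + Q\right) \left(\frac{5}{2} + 74\right) = \left(82 + Q\right) \frac{153}{2} = 6273 + \frac{153 Q}{2}$)
$\left(p{\left(33 \right)} + 8601\right) + u{\left(-31 \right)} = \left(69 \cdot 33 + 8601\right) + \left(6273 + \frac{153}{2} \left(-31\right)\right) = \left(2277 + 8601\right) + \left(6273 - \frac{4743}{2}\right) = 10878 + \frac{7803}{2} = \frac{29559}{2}$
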